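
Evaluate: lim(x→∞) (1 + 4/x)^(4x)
This is an exponential indeterminate form.

For exponential indeterminate forms, take the natural log:
  Let L = lim(x→∞) (1 + 4/x)^(4x)
  Then ln(L) = lim(x→∞) [exponent × ln(base)]
  Evaluate using L'Hôpital or standard limits, then exponentiate.
  L = e^(16)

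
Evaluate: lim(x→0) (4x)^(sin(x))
This is an exponential indeterminate form.

For exponential indeterminate forms, take the natural log:
  Let L = lim(x→0) (4x)^(sin(x))
  Then ln(L) = lim(x→0) [exponent × ln(base)]
  Evaluate using L'Hôpital or standard limits, then exponentiate.
  L = 1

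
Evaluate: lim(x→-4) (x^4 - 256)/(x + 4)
This is a standard limit.

Factor or rationalize the expression:
  lim(x→-4) (x^4 - 256)/(x + 4) = -256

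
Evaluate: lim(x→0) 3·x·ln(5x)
This is a 0·∞ indeterminate form.

Rewrite 0·∞ as a quotient (0/0 or ∞/∞ form), then apply L'Hôpital's rule:
  lim(x→0) 3·x·ln(5x) = 0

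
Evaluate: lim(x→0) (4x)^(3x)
This is an exponential indeterminate form.

For exponential indeterminate forms, take the natural log:
  Let L = lim(x→0) (4x)^(3x)
  Then ln(L) = lim(x→0) [exponent × ln(base)]
  Evaluate using L'Hôpital or standard limits, then exponentiate.
  L = 1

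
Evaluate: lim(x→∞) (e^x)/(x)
This is an ∞/∞ indeterminate form.

Apply L'Hôpital's rule: differentiate numerator and denominator separately.
  f(x) = e^(x)   ⇒   f'(x) = e^(x)
  g(x) = x   ⇒   g'(x) = 1
  lim(x→∞) f'(x)/g'(x) = lim(x→∞) (e^(x))/(1)
  = ∞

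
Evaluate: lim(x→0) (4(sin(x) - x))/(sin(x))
This is a 0/0 indeterminate form.

Apply L'Hôpital's rule: differentiate numerator and denominator separately.
  f(x) = -4·x + 4·sin(x)   ⇒   f'(x) = 4·cos(x) - 4
  g(x) = sin(x)   ⇒   g'(x) = cos(x)
  lim(x→0) f'(x)/g'(x) = lim(x→0) (4·cos(x) - 4)/(cos(x))
  = 0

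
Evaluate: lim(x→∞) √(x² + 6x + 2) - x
This is an ∞-∞ indeterminate form.

Combine fractions or rationalize to convert ∞-∞ to 0/0 form:
  lim(x→∞) √(x² + 6x + 2) - x = 3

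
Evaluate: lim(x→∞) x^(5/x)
This is an exponential indeterminate form.

For exponential indeterminate forms, take the natural log:
  Let L = lim(x→∞) x^(5/x)
  Then ln(L) = lim(x→∞) [exponent × ln(base)]
  Evaluate using L'Hôpital or standard limits, then exponentiate.
  L = 1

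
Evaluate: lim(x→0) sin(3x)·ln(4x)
This is a 0·∞ indeterminate form.

Rewrite 0·∞ as a quotient (0/0 or ∞/∞ form), then apply L'Hôpital's rule:
  lim(x→0) sin(3x)·ln(4x) = 0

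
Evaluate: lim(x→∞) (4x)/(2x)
This is an ∞/∞ indeterminate form.

Apply L'Hôpital's rule: differentiate numerator and denominator separately.
  f(x) = 4·x   ⇒   f'(x) = 4
  g(x) = 2·x   ⇒   g'(x) = 2
  lim(x→∞) f'(x)/g'(x) = lim(x→∞) (4)/(2)
  = 2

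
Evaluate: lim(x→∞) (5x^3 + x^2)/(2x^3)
This is an ∞/∞ indeterminate form.

Apply L'Hôpital's rule: differentiate numerator and denominator separately.
  f(x) = 5·x^3 + x^2   ⇒   f'(x) = 15·x^2 + 2·x
  g(x) = 2·x^3   ⇒   g'(x) = 6·x^2
  lim(x→∞) f'(x)/g'(x) = lim(x→∞) (15·x^2 + 2·x)/(6·x^2)
  = 5/2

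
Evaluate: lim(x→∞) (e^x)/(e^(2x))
This is an ∞/∞ indeterminate form.

Apply L'Hôpital's rule: differentiate numerator and denominator separately.
  f(x) = e^(x)   ⇒   f'(x) = e^(x)
  g(x) = e^(2·x)   ⇒   g'(x) = 2·e^(2·x)
  lim(x→∞) f'(x)/g'(x) = lim(x→∞) (e^(x))/(2·e^(2·x))
  = 0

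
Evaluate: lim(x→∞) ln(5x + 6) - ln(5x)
This is an ∞-∞ indeterminate form.

Combine fractions or rationalize to convert ∞-∞ to 0/0 form:
  lim(x→∞) ln(5x + 6) - ln(5x) = 0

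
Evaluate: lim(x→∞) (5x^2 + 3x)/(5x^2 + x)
This is an ∞/∞ indeterminate form.

Apply L'Hôpital's rule: differentiate numerator and denominator separately.
  f(x) = 5·x^2 + 3·x   ⇒   f'(x) = 10·x + 3
  g(x) = 5·x^2 + x   ⇒   g'(x) = 10·x + 1
  lim(x→∞) f'(x)/g'(x) = lim(x→∞) (10·x + 3)/(10·x + 1)
  = 1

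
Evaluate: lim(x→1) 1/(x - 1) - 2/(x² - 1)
This is an ∞-∞ indeterminate form.

Combine fractions or rationalize to convert ∞-∞ to 0/0 form:
  lim(x→1) 1/(x - 1) - 2/(x² - 1) = 1/2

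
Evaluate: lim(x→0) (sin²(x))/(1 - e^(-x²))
This is a 0/0 indeterminate form.

Apply L'Hôpital's rule: differentiate numerator and denominator separately.
  f(x) = sin(x)^2   ⇒   f'(x) = 2·sin(x)·cos(x)
  g(x) = 1 - e^(-x^2)   ⇒   g'(x) = 2·x·e^(-x^2)
  lim(x→0) f'(x)/g'(x) = lim(x→0) (2·sin(x)·cos(x))/(2·x·e^(-x^2))
  = 1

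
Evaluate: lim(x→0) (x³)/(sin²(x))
This is a 0/0 indeterminate form.

Apply L'Hôpital's rule: differentiate numerator and denominator separately.
  f(x) = x^3   ⇒   f'(x) = 3·x^2
  g(x) = sin(x)^2   ⇒   g'(x) = 2·sin(x)·cos(x)
  lim(x→0) f'(x)/g'(x) = lim(x→0) (3·x^2)/(2·sin(x)·cos(x))
  = 0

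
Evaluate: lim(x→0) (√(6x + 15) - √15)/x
This is a standard limit.

Factor or rationalize the expression:
  lim(x→0) (√(6x + 15) - √15)/x = sqrt(15)/5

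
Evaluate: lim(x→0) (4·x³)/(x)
This is a 0/0 indeterminate form.

Apply L'Hôpital's rule: differentiate numerator and denominator separately.
  f(x) = 4·x^3   ⇒   f'(x) = 12·x^2
  g(x) = x   ⇒   g'(x) = 1
  lim(x→0) f'(x)/g'(x) = lim(x→0) (12·x^2)/(1)
  = 0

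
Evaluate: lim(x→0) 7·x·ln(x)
This is a 0·∞ indeterminate form.

Rewrite 0·∞ as a quotient (0/0 or ∞/∞ form), then apply L'Hôpital's rule:
  lim(x→0) 7·x·ln(x) = 0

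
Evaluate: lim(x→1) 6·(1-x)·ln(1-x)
This is a 0·∞ indeterminate form.

Rewrite 0·∞ as a quotient (0/0 or ∞/∞ form), then apply L'Hôpital's rule:
  lim(x→1) 6·(1-x)·ln(1-x) = 0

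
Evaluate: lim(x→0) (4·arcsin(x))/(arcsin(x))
This is a 0/0 indeterminate form.

Apply L'Hôpital's rule: differentiate numerator and denominator separately.
  f(x) = 4·asin(x)   ⇒   f'(x) = 4/sqrt(1 - x^2)
  g(x) = asin(x)   ⇒   g'(x) = 1/sqrt(1 - x^2)
  lim(x→0) f'(x)/g'(x) = lim(x→0) (4/sqrt(1 - x^2))/(1/sqrt(1 - x^2))
  = 4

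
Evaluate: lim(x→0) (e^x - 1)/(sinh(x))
This is a 0/0 indeterminate form.

Apply L'Hôpital's rule: differentiate numerator and denominator separately.
  f(x) = e^(x) - 1   ⇒   f'(x) = e^(x)
  g(x) = sinh(x)   ⇒   g'(x) = cosh(x)
  lim(x→0) f'(x)/g'(x) = lim(x→0) (e^(x))/(cosh(x))
  = 1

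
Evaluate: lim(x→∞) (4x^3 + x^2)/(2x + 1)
This is an ∞/∞ indeterminate form.

Apply L'Hôpital's rule: differentiate numerator and denominator separately.
  f(x) = 4·x^3 + x^2   ⇒   f'(x) = 12·x^2 + 2·x
  g(x) = 2·x + 1   ⇒   g'(x) = 2
  lim(x→∞) f'(x)/g'(x) = lim(x→∞) (12·x^2 + 2·x)/(2)
  = ∞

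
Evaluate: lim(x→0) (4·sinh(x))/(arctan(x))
This is a 0/0 indeterminate form.

Apply L'Hôpital's rule: differentiate numerator and denominator separately.
  f(x) = 4·sinh(x)   ⇒   f'(x) = 4·cosh(x)
  g(x) = atan(x)   ⇒   g'(x) = 1/(x^2 + 1)
  lim(x→0) f'(x)/g'(x) = lim(x→0) (4·cosh(x))/(1/(x^2 + 1))
  = 4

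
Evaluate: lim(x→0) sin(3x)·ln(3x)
This is a 0·∞ indeterminate form.

Rewrite 0·∞ as a quotient (0/0 or ∞/∞ form), then apply L'Hôpital's rule:
  lim(x→0) sin(3x)·ln(3x) = 0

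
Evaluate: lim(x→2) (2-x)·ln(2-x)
This is a 0·∞ indeterminate form.

Rewrite 0·∞ as a quotient (0/0 or ∞/∞ form), then apply L'Hôpital's rule:
  lim(x→2) (2-x)·ln(2-x) = 0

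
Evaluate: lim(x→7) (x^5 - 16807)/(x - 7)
This is a standard limit.

Factor or rationalize the expression:
  lim(x→7) (x^5 - 16807)/(x - 7) = 12005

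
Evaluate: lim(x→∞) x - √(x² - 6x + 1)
This is an ∞-∞ indeterminate form.

Combine fractions or rationalize to convert ∞-∞ to 0/0 form:
  lim(x→∞) x - √(x² - 6x + 1) = 3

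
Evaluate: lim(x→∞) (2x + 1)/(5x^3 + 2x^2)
This is an ∞/∞ indeterminate form.

Apply L'Hôpital's rule: differentiate numerator and denominator separately.
  f(x) = 2·x + 1   ⇒   f'(x) = 2
  g(x) = 5·x^3 + 2·x^2   ⇒   g'(x) = 15·x^2 + 4·x
  lim(x→∞) f'(x)/g'(x) = lim(x→∞) (2)/(15·x^2 + 4·x)
  = 0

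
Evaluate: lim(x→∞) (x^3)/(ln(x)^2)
This is an ∞/∞ indeterminate form.

Apply L'Hôpital's rule: differentiate numerator and denominator separately.
  f(x) = x^3   ⇒   f'(x) = 3·x^2
  g(x) = ln(x)^2   ⇒   g'(x) = 2·ln(x)/x
  lim(x→∞) f'(x)/g'(x) = lim(x→∞) (3·x^2)/(2·ln(x)/x)
  = ∞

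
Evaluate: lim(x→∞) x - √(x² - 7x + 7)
This is an ∞-∞ indeterminate form.

Combine fractions or rationalize to convert ∞-∞ to 0/0 form:
  lim(x→∞) x - √(x² - 7x + 7) = 7/2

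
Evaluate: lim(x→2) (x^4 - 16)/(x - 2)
This is a standard limit.

Factor or rationalize the expression:
  lim(x→2) (x^4 - 16)/(x - 2) = 32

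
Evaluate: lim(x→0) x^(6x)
This is an exponential indeterminate form.

For exponential indeterminate forms, take the natural log:
  Let L = lim(x→0) x^(6x)
  Then ln(L) = lim(x→0) [exponent × ln(base)]
  Evaluate using L'Hôpital or standard limits, then exponentiate.
  L = 1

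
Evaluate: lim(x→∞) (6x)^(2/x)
This is an exponential indeterminate form.

For exponential indeterminate forms, take the natural log:
  Let L = lim(x→∞) (6x)^(2/x)
  Then ln(L) = lim(x→∞) [exponent × ln(base)]
  Evaluate using L'Hôpital or standard limits, then exponentiate.
  L = 1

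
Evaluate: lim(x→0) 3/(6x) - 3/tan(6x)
This is an ∞-∞ indeterminate form.

Combine fractions or rationalize to convert ∞-∞ to 0/0 form:
  lim(x→0) 3/(6x) - 3/tan(6x) = 0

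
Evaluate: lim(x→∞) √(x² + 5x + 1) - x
This is an ∞-∞ indeterminate form.

Combine fractions or rationalize to convert ∞-∞ to 0/0 form:
  lim(x→∞) √(x² + 5x + 1) - x = 5/2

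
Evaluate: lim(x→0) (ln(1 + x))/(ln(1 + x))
This is a 0/0 indeterminate form.

Apply L'Hôpital's rule: differentiate numerator and denominator separately.
  f(x) = ln(x + 1)   ⇒   f'(x) = 1/(x + 1)
  g(x) = ln(x + 1)   ⇒   g'(x) = 1/(x + 1)
  lim(x→0) f'(x)/g'(x) = lim(x→0) (1/(x + 1))/(1/(x + 1))
  = 1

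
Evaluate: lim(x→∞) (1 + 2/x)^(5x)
This is an exponential indeterminate form.

For exponential indeterminate forms, take the natural log:
  Let L = lim(x→∞) (1 + 2/x)^(5x)
  Then ln(L) = lim(x→∞) [exponent × ln(base)]
  Evaluate using L'Hôpital or standard limits, then exponentiate.
  L = e^(10)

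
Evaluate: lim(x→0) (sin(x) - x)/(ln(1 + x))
This is a 0/0 indeterminate form.

Apply L'Hôpital's rule: differentiate numerator and denominator separately.
  f(x) = -x + sin(x)   ⇒   f'(x) = cos(x) - 1
  g(x) = ln(x + 1)   ⇒   g'(x) = 1/(x + 1)
  lim(x→0) f'(x)/g'(x) = lim(x→0) (cos(x) - 1)/(1/(x + 1))
  = 0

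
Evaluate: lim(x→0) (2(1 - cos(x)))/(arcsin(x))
This is a 0/0 indeterminate form.

Apply L'Hôpital's rule: differentiate numerator and denominator separately.
  f(x) = 2 - 2·cos(x)   ⇒   f'(x) = 2·sin(x)
  g(x) = asin(x)   ⇒   g'(x) = 1/sqrt(1 - x^2)
  lim(x→0) f'(x)/g'(x) = lim(x→0) (2·sin(x))/(1/sqrt(1 - x^2))
  = 0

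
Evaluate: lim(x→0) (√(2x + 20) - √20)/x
This is a standard limit.

Factor or rationalize the expression:
  lim(x→0) (√(2x + 20) - √20)/x = sqrt(5)/10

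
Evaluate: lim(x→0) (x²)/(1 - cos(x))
This is a 0/0 indeterminate form.

Apply L'Hôpital's rule: differentiate numerator and denominator separately.
  f(x) = x^2   ⇒   f'(x) = 2·x
  g(x) = 1 - cos(x)   ⇒   g'(x) = sin(x)
  lim(x→0) f'(x)/g'(x) = lim(x→0) (2·x)/(sin(x))
  = 2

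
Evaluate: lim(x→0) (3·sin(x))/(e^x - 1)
This is a 0/0 indeterminate form.

Apply L'Hôpital's rule: differentiate numerator and denominator separately.
  f(x) = 3·sin(x)   ⇒   f'(x) = 3·cos(x)
  g(x) = e^(x) - 1   ⇒   g'(x) = e^(x)
  lim(x→0) f'(x)/g'(x) = lim(x→0) (3·cos(x))/(e^(x))
  = 3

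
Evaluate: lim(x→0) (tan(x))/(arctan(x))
This is a 0/0 indeterminate form.

Apply L'Hôpital's rule: differentiate numerator and denominator separately.
  f(x) = tan(x)   ⇒   f'(x) = tan(x)^2 + 1
  g(x) = atan(x)   ⇒   g'(x) = 1/(x^2 + 1)
  lim(x→0) f'(x)/g'(x) = lim(x→0) (tan(x)^2 + 1)/(1/(x^2 + 1))
  = 1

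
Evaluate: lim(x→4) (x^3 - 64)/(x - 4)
This is a standard limit.

Factor or rationalize the expression:
  lim(x→4) (x^3 - 64)/(x - 4) = 48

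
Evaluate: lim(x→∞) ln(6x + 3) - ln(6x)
This is an ∞-∞ indeterminate form.

Combine fractions or rationalize to convert ∞-∞ to 0/0 form:
  lim(x→∞) ln(6x + 3) - ln(6x) = 0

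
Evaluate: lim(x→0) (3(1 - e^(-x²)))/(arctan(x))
This is a 0/0 indeterminate form.

Apply L'Hôpital's rule: differentiate numerator and denominator separately.
  f(x) = 3 - 3·e^(-x^2)   ⇒   f'(x) = 6·x·e^(-x^2)
  g(x) = atan(x)   ⇒   g'(x) = 1/(x^2 + 1)
  lim(x→0) f'(x)/g'(x) = lim(x→0) (6·x·e^(-x^2))/(1/(x^2 + 1))
  = 0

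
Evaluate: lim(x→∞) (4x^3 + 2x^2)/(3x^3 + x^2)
This is an ∞/∞ indeterminate form.

Apply L'Hôpital's rule: differentiate numerator and denominator separately.
  f(x) = 4·x^3 + 2·x^2   ⇒   f'(x) = 12·x^2 + 4·x
  g(x) = 3·x^3 + x^2   ⇒   g'(x) = 9·x^2 + 2·x
  lim(x→∞) f'(x)/g'(x) = lim(x→∞) (12·x^2 + 4·x)/(9·x^2 + 2·x)
  = 4/3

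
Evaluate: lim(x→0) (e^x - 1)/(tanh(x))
This is a 0/0 indeterminate form.

Apply L'Hôpital's rule: differentiate numerator and denominator separately.
  f(x) = e^(x) - 1   ⇒   f'(x) = e^(x)
  g(x) = tanh(x)   ⇒   g'(x) = 1 - tanh(x)^2
  lim(x→0) f'(x)/g'(x) = lim(x→0) (e^(x))/(1 - tanh(x)^2)
  = 1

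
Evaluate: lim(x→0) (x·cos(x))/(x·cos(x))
This is a 0/0 indeterminate form.

Apply L'Hôpital's rule: differentiate numerator and denominator separately.
  f(x) = x·cos(x)   ⇒   f'(x) = -x·sin(x) + cos(x)
  g(x) = x·cos(x)   ⇒   g'(x) = -x·sin(x) + cos(x)
  lim(x→0) f'(x)/g'(x) = lim(x→0) (-x·sin(x) + cos(x))/(-x·sin(x) + cos(x))
  = 1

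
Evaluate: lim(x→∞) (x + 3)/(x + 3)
This is an ∞/∞ indeterminate form.

Apply L'Hôpital's rule: differentiate numerator and denominator separately.
  f(x) = x + 3   ⇒   f'(x) = 1
  g(x) = x + 3   ⇒   g'(x) = 1
  lim(x→∞) f'(x)/g'(x) = lim(x→∞) (1)/(1)
  = 1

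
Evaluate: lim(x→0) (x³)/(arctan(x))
This is a 0/0 indeterminate form.

Apply L'Hôpital's rule: differentiate numerator and denominator separately.
  f(x) = x^3   ⇒   f'(x) = 3·x^2
  g(x) = atan(x)   ⇒   g'(x) = 1/(x^2 + 1)
  lim(x→0) f'(x)/g'(x) = lim(x→0) (3·x^2)/(1/(x^2 + 1))
  = 0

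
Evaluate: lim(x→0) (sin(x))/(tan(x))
This is a 0/0 indeterminate form.

Apply L'Hôpital's rule: differentiate numerator and denominator separately.
  f(x) = sin(x)   ⇒   f'(x) = cos(x)
  g(x) = tan(x)   ⇒   g'(x) = tan(x)^2 + 1
  lim(x→0) f'(x)/g'(x) = lim(x→0) (cos(x))/(tan(x)^2 + 1)
  = 1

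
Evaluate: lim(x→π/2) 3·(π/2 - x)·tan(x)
This is a 0·∞ indeterminate form.

Rewrite 0·∞ as a quotient (0/0 or ∞/∞ form), then apply L'Hôpital's rule:
  lim(x→π/2) 3·(π/2 - x)·tan(x) = 3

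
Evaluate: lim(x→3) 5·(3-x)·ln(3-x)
This is a 0·∞ indeterminate form.

Rewrite 0·∞ as a quotient (0/0 or ∞/∞ form), then apply L'Hôpital's rule:
  lim(x→3) 5·(3-x)·ln(3-x) = 0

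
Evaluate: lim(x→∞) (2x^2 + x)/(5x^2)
This is an ∞/∞ indeterminate form.

Apply L'Hôpital's rule: differentiate numerator and denominator separately.
  f(x) = 2·x^2 + x   ⇒   f'(x) = 4·x + 1
  g(x) = 5·x^2   ⇒   g'(x) = 10·x
  lim(x→∞) f'(x)/g'(x) = lim(x→∞) (4·x + 1)/(10·x)
  = 2/5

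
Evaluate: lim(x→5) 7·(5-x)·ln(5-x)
This is a 0·∞ indeterminate form.

Rewrite 0·∞ as a quotient (0/0 or ∞/∞ form), then apply L'Hôpital's rule:
  lim(x→5) 7·(5-x)·ln(5-x) = 0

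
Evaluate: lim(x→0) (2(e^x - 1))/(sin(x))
This is a 0/0 indeterminate form.

Apply L'Hôpital's rule: differentiate numerator and denominator separately.
  f(x) = 2·e^(x) - 2   ⇒   f'(x) = 2·e^(x)
  g(x) = sin(x)   ⇒   g'(x) = cos(x)
  lim(x→0) f'(x)/g'(x) = lim(x→0) (2·e^(x))/(cos(x))
  = 2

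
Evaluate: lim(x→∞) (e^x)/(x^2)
This is an ∞/∞ indeterminate form.

Apply L'Hôpital's rule: differentiate numerator and denominator separately.
  f(x) = e^(x)   ⇒   f'(x) = e^(x)
  g(x) = x^2   ⇒   g'(x) = 2·x
  lim(x→∞) f'(x)/g'(x) = lim(x→∞) (e^(x))/(2·x)
  = ∞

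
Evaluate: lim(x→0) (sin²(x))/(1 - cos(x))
This is a 0/0 indeterminate form.

Apply L'Hôpital's rule: differentiate numerator and denominator separately.
  f(x) = sin(x)^2   ⇒   f'(x) = 2·sin(x)·cos(x)
  g(x) = 1 - cos(x)   ⇒   g'(x) = sin(x)
  lim(x→0) f'(x)/g'(x) = lim(x→0) (2·sin(x)·cos(x))/(sin(x))
  = 2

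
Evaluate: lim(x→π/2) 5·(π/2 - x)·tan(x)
This is a 0·∞ indeterminate form.

Rewrite 0·∞ as a quotient (0/0 or ∞/∞ form), then apply L'Hôpital's rule:
  lim(x→π/2) 5·(π/2 - x)·tan(x) = 5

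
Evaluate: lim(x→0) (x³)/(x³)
This is a 0/0 indeterminate form.

Apply L'Hôpital's rule: differentiate numerator and denominator separately.
  f(x) = x^3   ⇒   f'(x) = 3·x^2
  g(x) = x^3   ⇒   g'(x) = 3·x^2
  lim(x→0) f'(x)/g'(x) = lim(x→0) (3·x^2)/(3·x^2)
  = 1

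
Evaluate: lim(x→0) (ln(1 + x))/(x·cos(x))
This is a 0/0 indeterminate form.

Apply L'Hôpital's rule: differentiate numerator and denominator separately.
  f(x) = ln(x + 1)   ⇒   f'(x) = 1/(x + 1)
  g(x) = x·cos(x)   ⇒   g'(x) = -x·sin(x) + cos(x)
  lim(x→0) f'(x)/g'(x) = lim(x→0) (1/(x + 1))/(-x·sin(x) + cos(x))
  = 1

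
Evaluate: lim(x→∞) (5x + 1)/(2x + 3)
This is an ∞/∞ indeterminate form.

Apply L'Hôpital's rule: differentiate numerator and denominator separately.
  f(x) = 5·x + 1   ⇒   f'(x) = 5
  g(x) = 2·x + 3   ⇒   g'(x) = 2
  lim(x→∞) f'(x)/g'(x) = lim(x→∞) (5)/(2)
  = 5/2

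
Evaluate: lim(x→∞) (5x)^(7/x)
This is an exponential indeterminate form.

For exponential indeterminate forms, take the natural log:
  Let L = lim(x→∞) (5x)^(7/x)
  Then ln(L) = lim(x→∞) [exponent × ln(base)]
  Evaluate using L'Hôpital or standard limits, then exponentiate.
  L = 1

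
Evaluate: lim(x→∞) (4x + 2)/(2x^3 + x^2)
This is an ∞/∞ indeterminate form.

Apply L'Hôpital's rule: differentiate numerator and denominator separately.
  f(x) = 4·x + 2   ⇒   f'(x) = 4
  g(x) = 2·x^3 + x^2   ⇒   g'(x) = 6·x^2 + 2·x
  lim(x→∞) f'(x)/g'(x) = lim(x→∞) (4)/(6·x^2 + 2·x)
  = 0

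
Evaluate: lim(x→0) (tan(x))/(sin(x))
This is a 0/0 indeterminate form.

Apply L'Hôpital's rule: differentiate numerator and denominator separately.
  f(x) = tan(x)   ⇒   f'(x) = tan(x)^2 + 1
  g(x) = sin(x)   ⇒   g'(x) = cos(x)
  lim(x→0) f'(x)/g'(x) = lim(x→0) (tan(x)^2 + 1)/(cos(x))
  = 1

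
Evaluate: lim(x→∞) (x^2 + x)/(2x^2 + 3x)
This is an ∞/∞ indeterminate form.

Apply L'Hôpital's rule: differentiate numerator and denominator separately.
  f(x) = x^2 + x   ⇒   f'(x) = 2·x + 1
  g(x) = 2·x^2 + 3·x   ⇒   g'(x) = 4·x + 3
  lim(x→∞) f'(x)/g'(x) = lim(x→∞) (2·x + 1)/(4·x + 3)
  = 1/2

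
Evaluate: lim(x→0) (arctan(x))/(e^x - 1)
This is a 0/0 indeterminate form.

Apply L'Hôpital's rule: differentiate numerator and denominator separately.
  f(x) = atan(x)   ⇒   f'(x) = 1/(x^2 + 1)
  g(x) = e^(x) - 1   ⇒   g'(x) = e^(x)
  lim(x→0) f'(x)/g'(x) = lim(x→0) (1/(x^2 + 1))/(e^(x))
  = 1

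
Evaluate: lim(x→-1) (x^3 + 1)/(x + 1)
This is a standard limit.

Factor or rationalize the expression:
  lim(x→-1) (x^3 + 1)/(x + 1) = 3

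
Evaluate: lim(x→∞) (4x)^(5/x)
This is an exponential indeterminate form.

For exponential indeterminate forms, take the natural log:
  Let L = lim(x→∞) (4x)^(5/x)
  Then ln(L) = lim(x→∞) [exponent × ln(base)]
  Evaluate using L'Hôpital or standard limits, then exponentiate.
  L = 1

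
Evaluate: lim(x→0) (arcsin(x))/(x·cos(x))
This is a 0/0 indeterminate form.

Apply L'Hôpital's rule: differentiate numerator and denominator separately.
  f(x) = asin(x)   ⇒   f'(x) = 1/sqrt(1 - x^2)
  g(x) = x·cos(x)   ⇒   g'(x) = -x·sin(x) + cos(x)
  lim(x→0) f'(x)/g'(x) = lim(x→0) (1/sqrt(1 - x^2))/(-x·sin(x) + cos(x))
  = 1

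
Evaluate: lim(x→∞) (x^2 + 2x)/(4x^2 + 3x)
This is an ∞/∞ indeterminate form.

Apply L'Hôpital's rule: differentiate numerator and denominator separately.
  f(x) = x^2 + 2·x   ⇒   f'(x) = 2·x + 2
  g(x) = 4·x^2 + 3·x   ⇒   g'(x) = 8·x + 3
  lim(x→∞) f'(x)/g'(x) = lim(x→∞) (2·x + 2)/(8·x + 3)
  = 1/4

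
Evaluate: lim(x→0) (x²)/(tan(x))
This is a 0/0 indeterminate form.

Apply L'Hôpital's rule: differentiate numerator and denominator separately.
  f(x) = x^2   ⇒   f'(x) = 2·x
  g(x) = tan(x)   ⇒   g'(x) = tan(x)^2 + 1
  lim(x→0) f'(x)/g'(x) = lim(x→0) (2·x)/(tan(x)^2 + 1)
  = 0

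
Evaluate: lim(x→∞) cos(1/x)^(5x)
This is an exponential indeterminate form.

For exponential indeterminate forms, take the natural log:
  Let L = lim(x→∞) cos(1/x)^(5x)
  Then ln(L) = lim(x→∞) [exponent × ln(base)]
  Evaluate using L'Hôpital or standard limits, then exponentiate.
  L = 1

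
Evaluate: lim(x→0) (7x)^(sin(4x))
This is an exponential indeterminate form.

For exponential indeterminate forms, take the natural log:
  Let L = lim(x→0) (7x)^(sin(4x))
  Then ln(L) = lim(x→0) [exponent × ln(base)]
  Evaluate using L'Hôpital or standard limits, then exponentiate.
  L = 1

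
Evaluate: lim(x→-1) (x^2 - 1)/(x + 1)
This is a standard limit.

Factor or rationalize the expression:
  lim(x→-1) (x^2 - 1)/(x + 1) = -2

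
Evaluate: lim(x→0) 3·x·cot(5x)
This is a 0·∞ indeterminate form.

Rewrite 0·∞ as a quotient (0/0 or ∞/∞ form), then apply L'Hôpital's rule:
  lim(x→0) 3·x·cot(5x) = 3/5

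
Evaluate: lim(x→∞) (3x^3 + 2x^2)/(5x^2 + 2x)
This is an ∞/∞ indeterminate form.

Apply L'Hôpital's rule: differentiate numerator and denominator separately.
  f(x) = 3·x^3 + 2·x^2   ⇒   f'(x) = 9·x^2 + 4·x
  g(x) = 5·x^2 + 2·x   ⇒   g'(x) = 10·x + 2
  lim(x→∞) f'(x)/g'(x) = lim(x→∞) (9·x^2 + 4·x)/(10·x + 2)
  = ∞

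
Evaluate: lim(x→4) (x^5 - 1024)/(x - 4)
This is a standard limit.

Factor or rationalize the expression:
  lim(x→4) (x^5 - 1024)/(x - 4) = 1280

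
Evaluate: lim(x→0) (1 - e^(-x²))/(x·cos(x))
This is a 0/0 indeterminate form.

Apply L'Hôpital's rule: differentiate numerator and denominator separately.
  f(x) = 1 - e^(-x^2)   ⇒   f'(x) = 2·x·e^(-x^2)
  g(x) = x·cos(x)   ⇒   g'(x) = -x·sin(x) + cos(x)
  lim(x→0) f'(x)/g'(x) = lim(x→0) (2·x·e^(-x^2))/(-x·sin(x) + cos(x))
  = 0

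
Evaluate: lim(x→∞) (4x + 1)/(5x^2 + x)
This is an ∞/∞ indeterminate form.

Apply L'Hôpital's rule: differentiate numerator and denominator separately.
  f(x) = 4·x + 1   ⇒   f'(x) = 4
  g(x) = 5·x^2 + x   ⇒   g'(x) = 10·x + 1
  lim(x→∞) f'(x)/g'(x) = lim(x→∞) (4)/(10·x + 1)
  = 0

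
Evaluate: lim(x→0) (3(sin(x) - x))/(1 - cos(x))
This is a 0/0 indeterminate form.

Apply L'Hôpital's rule: differentiate numerator and denominator separately.
  f(x) = -3·x + 3·sin(x)   ⇒   f'(x) = 3·cos(x) - 3
  g(x) = 1 - cos(x)   ⇒   g'(x) = sin(x)
  lim(x→0) f'(x)/g'(x) = lim(x→0) (3·cos(x) - 3)/(sin(x))
  = 0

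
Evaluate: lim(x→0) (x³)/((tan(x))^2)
This is a 0/0 indeterminate form.

Apply L'Hôpital's rule: differentiate numerator and denominator separately.
  f(x) = x^3   ⇒   f'(x) = 3·x^2
  g(x) = tan(x)^2   ⇒   g'(x) = (2·tan(x)^2 + 2)·tan(x)
  lim(x→0) f'(x)/g'(x) = lim(x→0) (3·x^2)/((2·tan(x)^2 + 2)·tan(x))
  = 0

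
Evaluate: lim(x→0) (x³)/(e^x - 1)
This is a 0/0 indeterminate form.

Apply L'Hôpital's rule: differentiate numerator and denominator separately.
  f(x) = x^3   ⇒   f'(x) = 3·x^2
  g(x) = e^(x) - 1   ⇒   g'(x) = e^(x)
  lim(x→0) f'(x)/g'(x) = lim(x→0) (3·x^2)/(e^(x))
  = 0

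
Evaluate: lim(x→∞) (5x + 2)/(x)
This is an ∞/∞ indeterminate form.

Apply L'Hôpital's rule: differentiate numerator and denominator separately.
  f(x) = 5·x + 2   ⇒   f'(x) = 5
  g(x) = x   ⇒   g'(x) = 1
  lim(x→∞) f'(x)/g'(x) = lim(x→∞) (5)/(1)
  = 5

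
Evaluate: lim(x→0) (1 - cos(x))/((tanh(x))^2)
This is a 0/0 indeterminate form.

Apply L'Hôpital's rule: differentiate numerator and denominator separately.
  f(x) = 1 - cos(x)   ⇒   f'(x) = sin(x)
  g(x) = tanh(x)^2   ⇒   g'(x) = (2 - 2·tanh(x)^2)·tanh(x)
  lim(x→0) f'(x)/g'(x) = lim(x→0) (sin(x))/((2 - 2·tanh(x)^2)·tanh(x))
  = 1/2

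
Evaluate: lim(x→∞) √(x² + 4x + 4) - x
This is an ∞-∞ indeterminate form.

Combine fractions or rationalize to convert ∞-∞ to 0/0 form:
  lim(x→∞) √(x² + 4x + 4) - x = 2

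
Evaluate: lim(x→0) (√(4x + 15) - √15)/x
This is a standard limit.

Factor or rationalize the expression:
  lim(x→0) (√(4x + 15) - √15)/x = 2·sqrt(15)/15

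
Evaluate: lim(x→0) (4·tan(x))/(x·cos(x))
This is a 0/0 indeterminate form.

Apply L'Hôpital's rule: differentiate numerator and denominator separately.
  f(x) = 4·tan(x)   ⇒   f'(x) = 4·tan(x)^2 + 4
  g(x) = x·cos(x)   ⇒   g'(x) = -x·sin(x) + cos(x)
  lim(x→0) f'(x)/g'(x) = lim(x→0) (4·tan(x)^2 + 4)/(-x·sin(x) + cos(x))
  = 4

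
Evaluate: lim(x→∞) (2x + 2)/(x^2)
This is an ∞/∞ indeterminate form.

Apply L'Hôpital's rule: differentiate numerator and denominator separately.
  f(x) = 2·x + 2   ⇒   f'(x) = 2
  g(x) = x^2   ⇒   g'(x) = 2·x
  lim(x→∞) f'(x)/g'(x) = lim(x→∞) (2)/(2·x)
  = 0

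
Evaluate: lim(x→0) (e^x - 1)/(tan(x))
This is a 0/0 indeterminate form.

Apply L'Hôpital's rule: differentiate numerator and denominator separately.
  f(x) = e^(x) - 1   ⇒   f'(x) = e^(x)
  g(x) = tan(x)   ⇒   g'(x) = tan(x)^2 + 1
  lim(x→0) f'(x)/g'(x) = lim(x→0) (e^(x))/(tan(x)^2 + 1)
  = 1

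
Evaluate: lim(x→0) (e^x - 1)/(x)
This is a 0/0 indeterminate form.

Apply L'Hôpital's rule: differentiate numerator and denominator separately.
  f(x) = e^(x) - 1   ⇒   f'(x) = e^(x)
  g(x) = x   ⇒   g'(x) = 1
  lim(x→0) f'(x)/g'(x) = lim(x→0) (e^(x))/(1)
  = 1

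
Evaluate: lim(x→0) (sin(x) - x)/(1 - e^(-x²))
This is a 0/0 indeterminate form.

Apply L'Hôpital's rule: differentiate numerator and denominator separately.
  f(x) = -x + sin(x)   ⇒   f'(x) = cos(x) - 1
  g(x) = 1 - e^(-x^2)   ⇒   g'(x) = 2·x·e^(-x^2)
  lim(x→0) f'(x)/g'(x) = lim(x→0) (cos(x) - 1)/(2·x·e^(-x^2))
  = 0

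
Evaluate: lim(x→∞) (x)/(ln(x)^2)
This is an ∞/∞ indeterminate form.

Apply L'Hôpital's rule: differentiate numerator and denominator separately.
  f(x) = x   ⇒   f'(x) = 1
  g(x) = ln(x)^2   ⇒   g'(x) = 2·ln(x)/x
  lim(x→∞) f'(x)/g'(x) = lim(x→∞) (1)/(2·ln(x)/x)
  = ∞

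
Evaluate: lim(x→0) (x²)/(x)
This is a 0/0 indeterminate form.

Apply L'Hôpital's rule: differentiate numerator and denominator separately.
  f(x) = x^2   ⇒   f'(x) = 2·x
  g(x) = x   ⇒   g'(x) = 1
  lim(x→0) f'(x)/g'(x) = lim(x→0) (2·x)/(1)
  = 0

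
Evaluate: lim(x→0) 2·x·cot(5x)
This is a 0·∞ indeterminate form.

Rewrite 0·∞ as a quotient (0/0 or ∞/∞ form), then apply L'Hôpital's rule:
  lim(x→0) 2·x·cot(5x) = 2/5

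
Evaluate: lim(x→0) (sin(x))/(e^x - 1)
This is a 0/0 indeterminate form.

Apply L'Hôpital's rule: differentiate numerator and denominator separately.
  f(x) = sin(x)   ⇒   f'(x) = cos(x)
  g(x) = e^(x) - 1   ⇒   g'(x) = e^(x)
  lim(x→0) f'(x)/g'(x) = lim(x→0) (cos(x))/(e^(x))
  = 1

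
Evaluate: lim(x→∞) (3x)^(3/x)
This is an exponential indeterminate form.

For exponential indeterminate forms, take the natural log:
  Let L = lim(x→∞) (3x)^(3/x)
  Then ln(L) = lim(x→∞) [exponent × ln(base)]
  Evaluate using L'Hôpital or standard limits, then exponentiate.
  L = 1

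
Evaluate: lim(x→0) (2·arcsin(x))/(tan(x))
This is a 0/0 indeterminate form.

Apply L'Hôpital's rule: differentiate numerator and denominator separately.
  f(x) = 2·asin(x)   ⇒   f'(x) = 2/sqrt(1 - x^2)
  g(x) = tan(x)   ⇒   g'(x) = tan(x)^2 + 1
  lim(x→0) f'(x)/g'(x) = lim(x→0) (2/sqrt(1 - x^2))/(tan(x)^2 + 1)
  = 2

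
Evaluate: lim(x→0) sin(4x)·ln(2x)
This is a 0·∞ indeterminate form.

Rewrite 0·∞ as a quotient (0/0 or ∞/∞ form), then apply L'Hôpital's rule:
  lim(x→0) sin(4x)·ln(2x) = 0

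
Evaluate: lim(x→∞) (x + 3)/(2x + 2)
This is an ∞/∞ indeterminate form.

Apply L'Hôpital's rule: differentiate numerator and denominator separately.
  f(x) = x + 3   ⇒   f'(x) = 1
  g(x) = 2·x + 2   ⇒   g'(x) = 2
  lim(x→∞) f'(x)/g'(x) = lim(x→∞) (1)/(2)
  = 1/2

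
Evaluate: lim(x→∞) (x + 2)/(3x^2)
This is an ∞/∞ indeterminate form.

Apply L'Hôpital's rule: differentiate numerator and denominator separately.
  f(x) = x + 2   ⇒   f'(x) = 1
  g(x) = 3·x^2   ⇒   g'(x) = 6·x
  lim(x→∞) f'(x)/g'(x) = lim(x→∞) (1)/(6·x)
  = 0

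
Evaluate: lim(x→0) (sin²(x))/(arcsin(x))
This is a 0/0 indeterminate form.

Apply L'Hôpital's rule: differentiate numerator and denominator separately.
  f(x) = sin(x)^2   ⇒   f'(x) = 2·sin(x)·cos(x)
  g(x) = asin(x)   ⇒   g'(x) = 1/sqrt(1 - x^2)
  lim(x→0) f'(x)/g'(x) = lim(x→0) (2·sin(x)·cos(x))/(1/sqrt(1 - x^2))
  = 0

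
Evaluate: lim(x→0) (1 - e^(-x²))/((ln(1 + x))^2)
This is a 0/0 indeterminate form.

Apply L'Hôpital's rule: differentiate numerator and denominator separately.
  f(x) = 1 - e^(-x^2)   ⇒   f'(x) = 2·x·e^(-x^2)
  g(x) = ln(x + 1)^2   ⇒   g'(x) = 2·ln(x + 1)/(x + 1)
  lim(x→0) f'(x)/g'(x) = lim(x→0) (2·x·e^(-x^2))/(2·ln(x + 1)/(x + 1))
  = 1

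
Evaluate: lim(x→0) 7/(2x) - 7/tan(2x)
This is an ∞-∞ indeterminate form.

Combine fractions or rationalize to convert ∞-∞ to 0/0 form:
  lim(x→0) 7/(2x) - 7/tan(2x) = 0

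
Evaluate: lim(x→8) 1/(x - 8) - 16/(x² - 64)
This is an ∞-∞ indeterminate form.

Combine fractions or rationalize to convert ∞-∞ to 0/0 form:
  lim(x→8) 1/(x - 8) - 16/(x² - 64) = 1/16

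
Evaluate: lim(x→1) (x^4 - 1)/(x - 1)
This is a standard limit.

Factor or rationalize the expression:
  lim(x→1) (x^4 - 1)/(x - 1) = 4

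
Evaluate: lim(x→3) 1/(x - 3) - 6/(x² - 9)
This is an ∞-∞ indeterminate form.

Combine fractions or rationalize to convert ∞-∞ to 0/0 form:
  lim(x→3) 1/(x - 3) - 6/(x² - 9) = 1/6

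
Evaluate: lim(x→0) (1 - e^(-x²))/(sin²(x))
This is a 0/0 indeterminate form.

Apply L'Hôpital's rule: differentiate numerator and denominator separately.
  f(x) = 1 - e^(-x^2)   ⇒   f'(x) = 2·x·e^(-x^2)
  g(x) = sin(x)^2   ⇒   g'(x) = 2·sin(x)·cos(x)
  lim(x→0) f'(x)/g'(x) = lim(x→0) (2·x·e^(-x^2))/(2·sin(x)·cos(x))
  = 1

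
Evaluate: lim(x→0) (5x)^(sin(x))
This is an exponential indeterminate form.

For exponential indeterminate forms, take the natural log:
  Let L = lim(x→0) (5x)^(sin(x))
  Then ln(L) = lim(x→0) [exponent × ln(base)]
  Evaluate using L'Hôpital or standard limits, then exponentiate.
  L = 1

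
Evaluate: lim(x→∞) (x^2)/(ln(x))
This is an ∞/∞ indeterminate form.

Apply L'Hôpital's rule: differentiate numerator and denominator separately.
  f(x) = x^2   ⇒   f'(x) = 2·x
  g(x) = ln(x)   ⇒   g'(x) = 1/x
  lim(x→∞) f'(x)/g'(x) = lim(x→∞) (2·x)/(1/x)
  = ∞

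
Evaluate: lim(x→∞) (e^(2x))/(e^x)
This is an ∞/∞ indeterminate form.

Apply L'Hôpital's rule: differentiate numerator and denominator separately.
  f(x) = e^(2·x)   ⇒   f'(x) = 2·e^(2·x)
  g(x) = e^(x)   ⇒   g'(x) = e^(x)
  lim(x→∞) f'(x)/g'(x) = lim(x→∞) (2·e^(2·x))/(e^(x))
  = ∞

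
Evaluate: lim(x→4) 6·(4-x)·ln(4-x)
This is a 0·∞ indeterminate form.

Rewrite 0·∞ as a quotient (0/0 or ∞/∞ form), then apply L'Hôpital's rule:
  lim(x→4) 6·(4-x)·ln(4-x) = 0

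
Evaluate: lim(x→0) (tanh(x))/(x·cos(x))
This is a 0/0 indeterminate form.

Apply L'Hôpital's rule: differentiate numerator and denominator separately.
  f(x) = tanh(x)   ⇒   f'(x) = 1 - tanh(x)^2
  g(x) = x·cos(x)   ⇒   g'(x) = -x·sin(x) + cos(x)
  lim(x→0) f'(x)/g'(x) = lim(x→0) (1 - tanh(x)^2)/(-x·sin(x) + cos(x))
  = 1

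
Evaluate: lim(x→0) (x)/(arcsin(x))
This is a 0/0 indeterminate form.

Apply L'Hôpital's rule: differentiate numerator and denominator separately.
  f(x) = x   ⇒   f'(x) = 1
  g(x) = asin(x)   ⇒   g'(x) = 1/sqrt(1 - x^2)
  lim(x→0) f'(x)/g'(x) = lim(x→0) (1)/(1/sqrt(1 - x^2))
  = 1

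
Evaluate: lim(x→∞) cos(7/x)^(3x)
This is an exponential indeterminate form.

For exponential indeterminate forms, take the natural log:
  Let L = lim(x→∞) cos(7/x)^(3x)
  Then ln(L) = lim(x→∞) [exponent × ln(base)]
  Evaluate using L'Hôpital or standard limits, then exponentiate.
  L = 1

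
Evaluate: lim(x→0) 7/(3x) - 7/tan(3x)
This is an ∞-∞ indeterminate form.

Combine fractions or rationalize to convert ∞-∞ to 0/0 form:
  lim(x→0) 7/(3x) - 7/tan(3x) = 0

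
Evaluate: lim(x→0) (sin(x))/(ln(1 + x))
This is a 0/0 indeterminate form.

Apply L'Hôpital's rule: differentiate numerator and denominator separately.
  f(x) = sin(x)   ⇒   f'(x) = cos(x)
  g(x) = ln(x + 1)   ⇒   g'(x) = 1/(x + 1)
  lim(x→0) f'(x)/g'(x) = lim(x→0) (cos(x))/(1/(x + 1))
  = 1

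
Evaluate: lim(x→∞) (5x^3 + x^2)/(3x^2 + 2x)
This is an ∞/∞ indeterminate form.

Apply L'Hôpital's rule: differentiate numerator and denominator separately.
  f(x) = 5·x^3 + x^2   ⇒   f'(x) = 15·x^2 + 2·x
  g(x) = 3·x^2 + 2·x   ⇒   g'(x) = 6·x + 2
  lim(x→∞) f'(x)/g'(x) = lim(x→∞) (15·x^2 + 2·x)/(6·x + 2)
  = ∞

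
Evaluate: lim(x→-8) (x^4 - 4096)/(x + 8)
This is a standard limit.

Factor or rationalize the expression:
  lim(x→-8) (x^4 - 4096)/(x + 8) = -2048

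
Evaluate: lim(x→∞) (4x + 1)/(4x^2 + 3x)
This is an ∞/∞ indeterminate form.

Apply L'Hôpital's rule: differentiate numerator and denominator separately.
  f(x) = 4·x + 1   ⇒   f'(x) = 4
  g(x) = 4·x^2 + 3·x   ⇒   g'(x) = 8·x + 3
  lim(x→∞) f'(x)/g'(x) = lim(x→∞) (4)/(8·x + 3)
  = 0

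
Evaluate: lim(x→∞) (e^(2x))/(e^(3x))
This is an ∞/∞ indeterminate form.

Apply L'Hôpital's rule: differentiate numerator and denominator separately.
  f(x) = e^(2·x)   ⇒   f'(x) = 2·e^(2·x)
  g(x) = e^(3·x)   ⇒   g'(x) = 3·e^(3·x)
  lim(x→∞) f'(x)/g'(x) = lim(x→∞) (2·e^(2·x))/(3·e^(3·x))
  = 0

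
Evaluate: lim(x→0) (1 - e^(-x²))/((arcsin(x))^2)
This is a 0/0 indeterminate form.

Apply L'Hôpital's rule: differentiate numerator and denominator separately.
  f(x) = 1 - e^(-x^2)   ⇒   f'(x) = 2·x·e^(-x^2)
  g(x) = asin(x)^2   ⇒   g'(x) = 2·asin(x)/sqrt(1 - x^2)
  lim(x→0) f'(x)/g'(x) = lim(x→0) (2·x·e^(-x^2))/(2·asin(x)/sqrt(1 - x^2))
  = 1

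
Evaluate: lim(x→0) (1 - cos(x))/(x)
This is a 0/0 indeterminate form.

Apply L'Hôpital's rule: differentiate numerator and denominator separately.
  f(x) = 1 - cos(x)   ⇒   f'(x) = sin(x)
  g(x) = x   ⇒   g'(x) = 1
  lim(x→0) f'(x)/g'(x) = lim(x→0) (sin(x))/(1)
  = 0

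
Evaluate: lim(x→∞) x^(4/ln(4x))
This is an exponential indeterminate form.

For exponential indeterminate forms, take the natural log:
  Let L = lim(x→∞) x^(4/ln(4x))
  Then ln(L) = lim(x→∞) [exponent × ln(base)]
  Evaluate using L'Hôpital or standard limits, then exponentiate.
  L = e^(4)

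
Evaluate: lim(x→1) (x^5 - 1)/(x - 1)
This is a standard limit.

Factor or rationalize the expression:
  lim(x→1) (x^5 - 1)/(x - 1) = 5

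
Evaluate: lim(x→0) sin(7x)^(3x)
This is an exponential indeterminate form.

For exponential indeterminate forms, take the natural log:
  Let L = lim(x→0) sin(7x)^(3x)
  Then ln(L) = lim(x→0) [exponent × ln(base)]
  Evaluate using L'Hôpital or standard limits, then exponentiate.
  L = 1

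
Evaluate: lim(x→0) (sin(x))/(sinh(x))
This is a 0/0 indeterminate form.

Apply L'Hôpital's rule: differentiate numerator and denominator separately.
  f(x) = sin(x)   ⇒   f'(x) = cos(x)
  g(x) = sinh(x)   ⇒   g'(x) = cosh(x)
  lim(x→0) f'(x)/g'(x) = lim(x→0) (cos(x))/(cosh(x))
  = 1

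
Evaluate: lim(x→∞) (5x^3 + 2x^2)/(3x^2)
This is an ∞/∞ indeterminate form.

Apply L'Hôpital's rule: differentiate numerator and denominator separately.
  f(x) = 5·x^3 + 2·x^2   ⇒   f'(x) = 15·x^2 + 4·x
  g(x) = 3·x^2   ⇒   g'(x) = 6·x
  lim(x→∞) f'(x)/g'(x) = lim(x→∞) (15·x^2 + 4·x)/(6·x)
  = ∞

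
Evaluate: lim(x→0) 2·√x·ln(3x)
This is a 0·∞ indeterminate form.

Rewrite 0·∞ as a quotient (0/0 or ∞/∞ form), then apply L'Hôpital's rule:
  lim(x→0) 2·√x·ln(3x) = 0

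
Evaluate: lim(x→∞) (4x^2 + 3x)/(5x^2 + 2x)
This is an ∞/∞ indeterminate form.

Apply L'Hôpital's rule: differentiate numerator and denominator separately.
  f(x) = 4·x^2 + 3·x   ⇒   f'(x) = 8·x + 3
  g(x) = 5·x^2 + 2·x   ⇒   g'(x) = 10·x + 2
  lim(x→∞) f'(x)/g'(x) = lim(x→∞) (8·x + 3)/(10·x + 2)
  = 4/5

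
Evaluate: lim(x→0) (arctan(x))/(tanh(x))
This is a 0/0 indeterminate form.

Apply L'Hôpital's rule: differentiate numerator and denominator separately.
  f(x) = atan(x)   ⇒   f'(x) = 1/(x^2 + 1)
  g(x) = tanh(x)   ⇒   g'(x) = 1 - tanh(x)^2
  lim(x→0) f'(x)/g'(x) = lim(x→0) (1/(x^2 + 1))/(1 - tanh(x)^2)
  = 1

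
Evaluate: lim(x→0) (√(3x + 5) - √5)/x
This is a standard limit.

Factor or rationalize the expression:
  lim(x→0) (√(3x + 5) - √5)/x = 3·sqrt(5)/10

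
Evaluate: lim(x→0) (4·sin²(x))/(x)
This is a 0/0 indeterminate form.

Apply L'Hôpital's rule: differentiate numerator and denominator separately.
  f(x) = 4·sin(x)^2   ⇒   f'(x) = 8·sin(x)·cos(x)
  g(x) = x   ⇒   g'(x) = 1
  lim(x→0) f'(x)/g'(x) = lim(x→0) (8·sin(x)·cos(x))/(1)
  = 0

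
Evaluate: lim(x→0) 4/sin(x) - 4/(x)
This is an ∞-∞ indeterminate form.

Combine fractions or rationalize to convert ∞-∞ to 0/0 form:
  lim(x→0) 4/sin(x) - 4/(x) = 0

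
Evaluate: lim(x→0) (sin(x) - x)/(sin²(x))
This is a 0/0 indeterminate form.

Apply L'Hôpital's rule: differentiate numerator and denominator separately.
  f(x) = -x + sin(x)   ⇒   f'(x) = cos(x) - 1
  g(x) = sin(x)^2   ⇒   g'(x) = 2·sin(x)·cos(x)
  lim(x→0) f'(x)/g'(x) = lim(x→0) (cos(x) - 1)/(2·sin(x)·cos(x))
  = 0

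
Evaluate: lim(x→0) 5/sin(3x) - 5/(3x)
This is an ∞-∞ indeterminate form.

Combine fractions or rationalize to convert ∞-∞ to 0/0 form:
  lim(x→0) 5/sin(3x) - 5/(3x) = 0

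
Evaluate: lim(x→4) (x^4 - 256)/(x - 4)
This is a standard limit.

Factor or rationalize the expression:
  lim(x→4) (x^4 - 256)/(x - 4) = 256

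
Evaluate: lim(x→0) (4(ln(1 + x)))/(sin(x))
This is a 0/0 indeterminate form.

Apply L'Hôpital's rule: differentiate numerator and denominator separately.
  f(x) = 4·ln(x + 1)   ⇒   f'(x) = 4/(x + 1)
  g(x) = sin(x)   ⇒   g'(x) = cos(x)
  lim(x→0) f'(x)/g'(x) = lim(x→0) (4/(x + 1))/(cos(x))
  = 4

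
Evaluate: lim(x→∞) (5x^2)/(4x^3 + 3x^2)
This is an ∞/∞ indeterminate form.

Apply L'Hôpital's rule: differentiate numerator and denominator separately.
  f(x) = 5·x^2   ⇒   f'(x) = 10·x
  g(x) = 4·x^3 + 3·x^2   ⇒   g'(x) = 12·x^2 + 6·x
  lim(x→∞) f'(x)/g'(x) = lim(x→∞) (10·x)/(12·x^2 + 6·x)
  = 0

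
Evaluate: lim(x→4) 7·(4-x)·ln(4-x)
This is a 0·∞ indeterminate form.

Rewrite 0·∞ as a quotient (0/0 or ∞/∞ form), then apply L'Hôpital's rule:
  lim(x→4) 7·(4-x)·ln(4-x) = 0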